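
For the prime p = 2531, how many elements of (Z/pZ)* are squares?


For prime p, the number of non-zero quadratic residues is (p-1)/2.
= (2531-1)/2
= 1265

1265


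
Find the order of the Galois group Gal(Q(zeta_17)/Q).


|Gal(Q(zeta_17)/Q)| = phi(17)
= 16

16


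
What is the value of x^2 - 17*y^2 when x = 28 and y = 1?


x^2 - d*y^2
= 28^2 - 17*1^2
= 784 - 17
= 767

767


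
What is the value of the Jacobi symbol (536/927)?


Compute (536/927) via quadratic reciprocity:
  pull out 2: (2/927) = +1  (since 927 mod 8 = 7)
  pull out 2: (2/927) = +1  (since 927 mod 8 = 7)
  pull out 2: (2/927) = +1  (since 927 mod 8 = 7)
  reciprocity: (67/927) -> -(927/67)
  reduce: (56/67)
  pull out 2: (2/67) = -1  (since 67 mod 8 = 3)
  pull out 2: (2/67) = -1  (since 67 mod 8 = 3)
  pull out 2: (2/67) = -1  (since 67 mod 8 = 3)
  reciprocity: (7/67) -> -(67/7)
  reduce: (4/7)
  pull out 2: (2/7) = +1  (since 7 mod 8 = 7)
  pull out 2: (2/7) = +1  (since 7 mod 8 = 7)
  (1/7) = 1
Product of signs = -1

-1


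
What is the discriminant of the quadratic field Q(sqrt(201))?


For K = Q(sqrt(d)) with d squarefree: disc(K) = d if d = 1 mod 4, and disc(K) = 4d if d = 2 or 3 mod 4.
Here d = 201, and d mod 4 = 1.
d = 1 mod 4 (O_K = Z[(1+sqrt(d))/2]), so disc(K) = d = 201

201


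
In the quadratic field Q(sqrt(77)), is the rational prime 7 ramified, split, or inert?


K = Q(sqrt(77)). Since d mod 4 = 1, disc(K) = 77.
Check p | disc: 77 mod 7 = 0.
p divides disc, so p ramifies: (p) = P^2 with e=2, f=1, g=1.
Therefore p is ramified.

ramified


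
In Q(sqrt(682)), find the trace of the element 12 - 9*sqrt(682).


Tr(a + b*sqrt(d)) = (a + b*sqrt(d)) + (a - b*sqrt(d)) = 2a
= 2 * (12)
= 24

24


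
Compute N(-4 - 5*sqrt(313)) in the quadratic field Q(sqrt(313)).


N(a + b*sqrt(d)) = a^2 - d*b^2
= (-4)^2 - (313)*(-5)^2
= 16 - 7825
= -7809

-7809


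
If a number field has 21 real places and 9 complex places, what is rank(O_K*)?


By Dirichlet's unit theorem:
rank = r1 + r2 - 1
= 21 + 9 - 1
= 29

29


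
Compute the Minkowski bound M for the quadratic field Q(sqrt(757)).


d = 757, d mod 4 = 1, so disc(K) = d = 757; |disc(K)| = 757
Real quadratic field, so n = 2, s = r2 = 0, r1 = 2
M = (n!/n^n) * (4/pi)^s * sqrt(|disc(K)|) = (2!/2^2) * (4/pi)^0 * sqrt(757)
= 0.5 * 1.000000 * 27.513633
= 13.7568

13.7568


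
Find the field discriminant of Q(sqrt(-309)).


For K = Q(sqrt(d)) with d squarefree: disc(K) = d if d = 1 mod 4, and disc(K) = 4d if d = 2 or 3 mod 4.
Here d = -309, and d mod 4 = 3.
d = 3 mod 4, not 1 (O_K = Z[sqrt(d)]), so disc(K) = 4d = 4 * (-309) = -1236

-1236


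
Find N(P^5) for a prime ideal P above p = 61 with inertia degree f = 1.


N(P^a) = p^(a*f)
= 61^(5*1)
= 61^5
= 844596301

844596301


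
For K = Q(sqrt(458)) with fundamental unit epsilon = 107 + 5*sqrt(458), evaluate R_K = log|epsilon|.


epsilon = 107 + 5*sqrt(458)
= 214.0047
R = ln(214.0047)
= 5.3660

5.3660


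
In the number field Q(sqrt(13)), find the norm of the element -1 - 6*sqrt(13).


N(a + b*sqrt(d)) = a^2 - d*b^2
= (-1)^2 - (13)*(-6)^2
= 1 - 468
= -467

-467


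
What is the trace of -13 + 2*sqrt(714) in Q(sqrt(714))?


Tr(a + b*sqrt(d)) = (a + b*sqrt(d)) + (a - b*sqrt(d)) = 2a
= 2 * (-13)
= -26

-26


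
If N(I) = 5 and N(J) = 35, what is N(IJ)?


N(IJ) = N(I) * N(J)
= 5 * 35
= 175

175


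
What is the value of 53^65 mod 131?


p = 131 is prime and the exponent is (p-1)/2 = 65, so by Euler's criterion 53^65 = (53/131) = +1 or -1 mod 131.
Compute by square-and-multiply:
  65 = 64 + 1 (binary 1000001)
  Repeated squaring mod 131: 53^1 = 53, 53^2 = 58, 53^4 = 89, 53^8 = 61, 53^16 = 53, 53^32 = 58, 53^64 = 89
  53^65 = 53^64 * 53^1 = 89 * 53 mod 131
    89 * 53 = 4717 = 1 mod 131
  53^65 = 1 mod 131
Result 1: 53 is a quadratic residue mod 131.
53^65 mod 131 = 1

1


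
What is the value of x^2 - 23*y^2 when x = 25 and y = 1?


x^2 - d*y^2
= 25^2 - 23*1^2
= 625 - 23
= 602

602


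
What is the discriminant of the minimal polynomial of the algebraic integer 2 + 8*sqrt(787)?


The element 2 + 8*sqrt(787) has minimal polynomial:
x^2 - 4*x - 50364
Discriminant = (-4)^2 - 4*(-50364)
= 16 + 201456
= 201472

201472


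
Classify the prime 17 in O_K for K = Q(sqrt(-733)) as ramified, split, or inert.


K = Q(sqrt(-733)). Since d mod 4 = 3, disc(K) = -2932.
Check p | disc: -2932 mod 17 = 9.
p does not divide disc. Compute Legendre symbol (d/p):
15^((17-1)/2) mod 17 = 1
(d/p) = 1, so p splits: (p) = P*P' with e=1, f=1, g=2.
Therefore p is split.

split


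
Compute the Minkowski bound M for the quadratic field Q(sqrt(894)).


d = 894, d mod 4 = 2, so disc(K) = 4d = 3576; |disc(K)| = 3576
Real quadratic field, so n = 2, s = r2 = 0, r1 = 2
M = (n!/n^n) * (4/pi)^s * sqrt(|disc(K)|) = (2!/2^2) * (4/pi)^0 * sqrt(3576)
= 0.5 * 1.000000 * 59.799666
= 29.8998

29.8998


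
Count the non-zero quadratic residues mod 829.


For prime p, the number of non-zero quadratic residues is (p-1)/2.
= (829-1)/2
= 414

414


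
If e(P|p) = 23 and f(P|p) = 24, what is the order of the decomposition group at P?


|D_P| = e * f
= 23 * 24
= 552

552


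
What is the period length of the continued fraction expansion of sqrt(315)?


Run the CF algorithm for sqrt(315).
a_0 = floor(sqrt(315)) = 17; set m_0=0, q_0=1.
Recurrence: m' = q*a - m,  q' = (d - m'^2)/q,  a' = floor((a_0 + m')/q').
  step 1: m=17, q=26, a=1
  step 2: m=9, q=9, a=2
  step 3: m=9, q=26, a=1
  step 4: m=17, q=1, a=34
a_4 = 2*a_0 = 34, so the period closes here.
sqrt(315) = [17; 1, 2, 1, 34]
Period length = 4

4


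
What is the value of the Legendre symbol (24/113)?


p = 113 is prime, so compute (24/113) with the reciprocity algorithm (Jacobi-symbol steps: pull out 2s via (2/n), flip via reciprocity, reduce):
  pull out 2: (2/113) = +1  (since 113 mod 8 = 1)
  pull out 2: (2/113) = +1  (since 113 mod 8 = 1)
  pull out 2: (2/113) = +1  (since 113 mod 8 = 1)
  reciprocity: (3/113) -> +(113/3)
  reduce: (2/3)
  pull out 2: (2/3) = -1  (since 3 mod 8 = 3)
  (1/3) = 1
Product of signs = -1
(24/113) = -1

-1


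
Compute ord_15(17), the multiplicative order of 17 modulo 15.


We want ord_15(17), the smallest k >= 1 with 17^k = 1 mod 15.
n = 15 = 3 * 5, phi(15) = 8; the order divides phi(n).
Divisors of 8: 1, 2, 4, 8
Repeated squaring mod 15: 17^1 = 2, 17^2 = 4, 17^4 = 1, 17^8 = 1
Test divisors in increasing order:
  k=1: 17^1 = 2 mod 15
  k=2: 17^2 = 4 mod 15
  k=4: 17^4 = 1 mod 15  <- first divisor giving 1
Order = 4

4


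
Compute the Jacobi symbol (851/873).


Compute (851/873) via quadratic reciprocity:
  reciprocity: (851/873) -> +(873/851)
  reduce: (22/851)
  pull out 2: (2/851) = -1  (since 851 mod 8 = 3)
  reciprocity: (11/851) -> -(851/11)
  reduce: (4/11)
  pull out 2: (2/11) = -1  (since 11 mod 8 = 3)
  pull out 2: (2/11) = -1  (since 11 mod 8 = 3)
  (1/11) = 1
Product of signs = 1

1


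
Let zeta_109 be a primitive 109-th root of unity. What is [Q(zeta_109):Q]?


The degree equals Euler's totient phi(109).
109 = 109
phi(109) = 108

108


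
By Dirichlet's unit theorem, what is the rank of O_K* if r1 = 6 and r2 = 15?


By Dirichlet's unit theorem:
rank = r1 + r2 - 1
= 6 + 15 - 1
= 20

20


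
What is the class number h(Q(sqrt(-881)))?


K = Q(sqrt(-881)). d mod 4 = 3, so D = disc(K) = 4d = -3524
h(K) equals the number of primitive reduced positive-definite forms (a, b, c) = a*x^2 + b*x*y + c*y^2 with b^2 - 4ac = D,
where reduced means |b| <= a <= c, with b >= 0 whenever |b| = a or a = c, and primitive means gcd(a, b, c) = 1.
Reduced forces 3a^2 <= |D| = 3524, so 1 <= a <= 34; b must have the parity of D, and c = (b^2 - D)/(4a) must be an integer >= a.
Enumerate a = 1..34, b in [-a, a]:
  a=1: (1, 0, 881)  [1]
  a=2: (2, 2, 441)  [1]
  a=3: (3, -2, 294), (3, 2, 294)  [2]
  a=4: none
  a=5: (5, -4, 177), (5, 4, 177)  [2]
  a=6: (6, -2, 147), (6, 2, 147)  [2]
  a=7: (7, -2, 126), (7, 2, 126)  [2]
  a=8: none
  a=9: (9, -2, 98), (9, 2, 98)  [2]
  a=10: (10, -6, 89), (10, 6, 89)  [2]
  a=11..12: none
  a=13: (13, -8, 69), (13, 8, 69)  [2]
  a=14: (14, -2, 63), (14, 2, 63)  [2]
  a=15: (15, -14, 62), (15, -4, 59), (15, 4, 59), (15, 14, 62)  [4]
  a=16..17: none
  a=18: (18, -2, 49), (18, 2, 49)  [2]
  a=19..20: none
  a=21: (21, -16, 45), (21, -2, 42), (21, 2, 42), (21, 16, 45)  [4]
  a=22: none
  a=23: (23, -8, 39), (23, 8, 39)  [2]
  a=24: none
  a=25: (25, -24, 41), (25, 24, 41)  [2]
  a=26: (26, -18, 37), (26, 18, 37)  [2]
  a=27: (27, -16, 35), (27, 16, 35)  [2]
  a=28..29: none
  a=30: (30, -26, 35), (30, -14, 31), (30, 14, 31), (30, 26, 35)  [4]
  a=31..34: none
Total reduced forms: 1 + 1 + 2 + 2 + 2 + 2 + 2 + 2 + 2 + 2 + 4 + 2 + 4 + 2 + 2 + 2 + 2 + 4 = 40
h = 40

40


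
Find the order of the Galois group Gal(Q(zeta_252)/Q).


|Gal(Q(zeta_252)/Q)| = phi(252)
= 72

72


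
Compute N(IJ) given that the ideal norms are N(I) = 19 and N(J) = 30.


N(IJ) = N(I) * N(J)
= 19 * 30
= 570

570


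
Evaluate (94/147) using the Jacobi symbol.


Compute (94/147) via quadratic reciprocity:
  pull out 2: (2/147) = -1  (since 147 mod 8 = 3)
  reciprocity: (47/147) -> -(147/47)
  reduce: (6/47)
  pull out 2: (2/47) = +1  (since 47 mod 8 = 7)
  reciprocity: (3/47) -> -(47/3)
  reduce: (2/3)
  pull out 2: (2/3) = -1  (since 3 mod 8 = 3)
  (1/3) = 1
Product of signs = 1

1


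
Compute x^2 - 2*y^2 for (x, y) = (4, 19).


x^2 - d*y^2
= 4^2 - 2*19^2
= 16 - 722
= -706

-706


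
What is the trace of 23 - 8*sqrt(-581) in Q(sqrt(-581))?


Tr(a + b*sqrt(d)) = (a + b*sqrt(d)) + (a - b*sqrt(d)) = 2a
= 2 * (23)
= 46

46


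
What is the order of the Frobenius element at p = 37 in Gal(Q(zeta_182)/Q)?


The Frobenius at p in Gal(Q(zeta_n)/Q) = (Z/nZ)* is the class of p, so its order is ord_182(37), the smallest k >= 1 with 37^k = 1 mod 182.
n = 182 = 2 * 7 * 13, phi(182) = 72; the order divides phi(n).
Divisors of 72: 1, 2, 3, 4, 6, 8, 9, 12, 18, 24, 36, 72
Repeated squaring mod 182: 37^1 = 37, 37^2 = 95, 37^4 = 107, 37^8 = 165, 37^16 = 107, 37^32 = 165, 37^64 = 107
Test divisors in increasing order:
  k=1: 37^1 = 37 mod 182
  k=2: 37^2 = 95 mod 182
  k=3: 37^3 = 95 * 37 = 57 mod 182
  k=4: 37^4 = 107 mod 182
  k=6: 37^6 = 107 * 95 = 155 mod 182
  k=8: 37^8 = 165 mod 182
  k=9: 37^9 = 165 * 37 = 99 mod 182
  k=12: 37^12 = 165 * 107 = 1 mod 182  <- first divisor giving 1
Order = 12

12


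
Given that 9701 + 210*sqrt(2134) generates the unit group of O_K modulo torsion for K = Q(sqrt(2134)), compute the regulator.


epsilon = 9701 + 210*sqrt(2134)
= 19401.9999
R = ln(19401.9999)
= 9.8731

9.8731


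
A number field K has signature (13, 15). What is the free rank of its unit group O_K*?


By Dirichlet's unit theorem:
rank = r1 + r2 - 1
= 13 + 15 - 1
= 27

27


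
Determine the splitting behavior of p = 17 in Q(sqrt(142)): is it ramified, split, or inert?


K = Q(sqrt(142)). Since d mod 4 = 2, disc(K) = 568.
Check p | disc: 568 mod 17 = 7.
p does not divide disc. Compute Legendre symbol (d/p):
6^((17-1)/2) mod 17 = -1
(d/p) = -1, so p is inert: (p) stays prime with e=1, f=2, g=1.
Therefore p is inert.

inert


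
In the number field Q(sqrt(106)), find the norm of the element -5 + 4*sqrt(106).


N(a + b*sqrt(d)) = a^2 - d*b^2
= (-5)^2 - (106)*(4)^2
= 25 - 1696
= -1671

-1671


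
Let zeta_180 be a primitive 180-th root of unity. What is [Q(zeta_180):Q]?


The degree equals Euler's totient phi(180).
180 = 2^2 * 3^2 * 5
phi(180) = 48

48


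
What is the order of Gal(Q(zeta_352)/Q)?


|Gal(Q(zeta_352)/Q)| = phi(352)
= 160

160


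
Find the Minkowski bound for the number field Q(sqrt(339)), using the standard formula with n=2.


d = 339, d mod 4 = 3, so disc(K) = 4d = 1356; |disc(K)| = 1356
Real quadratic field, so n = 2, s = r2 = 0, r1 = 2
M = (n!/n^n) * (4/pi)^s * sqrt(|disc(K)|) = (2!/2^2) * (4/pi)^0 * sqrt(1356)
= 0.5 * 1.000000 * 36.823905
= 18.4120

18.4120


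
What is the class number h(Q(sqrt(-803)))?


K = Q(sqrt(-803)). d mod 4 = 1, so D = disc(K) = d = -803
h(K) equals the number of primitive reduced positive-definite forms (a, b, c) = a*x^2 + b*x*y + c*y^2 with b^2 - 4ac = D,
where reduced means |b| <= a <= c, with b >= 0 whenever |b| = a or a = c, and primitive means gcd(a, b, c) = 1.
Reduced forces 3a^2 <= |D| = 803, so 1 <= a <= 16; b must have the parity of D, and c = (b^2 - D)/(4a) must be an integer >= a.
Enumerate a = 1..16, b in [-a, a]:
  a=1: (1, 1, 201)  [1]
  a=2: none
  a=3: (3, -1, 67), (3, 1, 67)  [2]
  a=4..6: none
  a=7: (7, -3, 29), (7, 3, 29)  [2]
  a=8: none
  a=9: (9, -5, 23), (9, 5, 23)  [2]
  a=10: none
  a=11: (11, 11, 21)  [1]
  a=12: none
  a=13: (13, -9, 17), (13, 9, 17)  [2]
  a=14..16: none
Total reduced forms: 1 + 2 + 2 + 2 + 1 + 2 = 10
h = 10

10


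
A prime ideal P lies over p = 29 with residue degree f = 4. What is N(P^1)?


N(P^a) = p^(a*f)
= 29^(1*4)
= 29^4
= 707281

707281


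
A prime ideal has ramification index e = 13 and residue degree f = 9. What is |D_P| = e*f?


|D_P| = e * f
= 13 * 9
= 117

117


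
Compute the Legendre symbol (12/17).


p = 17 is prime, so compute (12/17) with the reciprocity algorithm (Jacobi-symbol steps: pull out 2s via (2/n), flip via reciprocity, reduce):
  pull out 2: (2/17) = +1  (since 17 mod 8 = 1)
  pull out 2: (2/17) = +1  (since 17 mod 8 = 1)
  reciprocity: (3/17) -> +(17/3)
  reduce: (2/3)
  pull out 2: (2/3) = -1  (since 3 mod 8 = 3)
  (1/3) = 1
Product of signs = -1
(12/17) = -1

-1


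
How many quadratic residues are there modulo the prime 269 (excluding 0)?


For prime p, the number of non-zero quadratic residues is (p-1)/2.
= (269-1)/2
= 134

134


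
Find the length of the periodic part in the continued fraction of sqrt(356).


Run the CF algorithm for sqrt(356).
a_0 = floor(sqrt(356)) = 18; set m_0=0, q_0=1.
Recurrence: m' = q*a - m,  q' = (d - m'^2)/q,  a' = floor((a_0 + m')/q').
  step 1: m=18, q=32, a=1
  step 2: m=14, q=5, a=6
  step 3: m=16, q=20, a=1
  step 4: m=4, q=17, a=1
  step 5: m=13, q=11, a=2
  step 6: m=9, q=25, a=1
  step 7: m=16, q=4, a=8
  step 8: m=16, q=25, a=1
  step 9: m=9, q=11, a=2
  step 10: m=13, q=17, a=1
  step 11: m=4, q=20, a=1
  step 12: m=16, q=5, a=6
  step 13: m=14, q=32, a=1
  step 14: m=18, q=1, a=36
a_14 = 2*a_0 = 36, so the period closes here.
sqrt(356) = [18; 1, 6, 1, 1, 2, 1, 8, 1, 2, 1, 1, 6, 1, 36]
Period length = 14

14


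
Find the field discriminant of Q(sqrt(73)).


For K = Q(sqrt(d)) with d squarefree: disc(K) = d if d = 1 mod 4, and disc(K) = 4d if d = 2 or 3 mod 4.
Here d = 73, and d mod 4 = 1.
d = 1 mod 4 (O_K = Z[(1+sqrt(d))/2]), so disc(K) = d = 73

73


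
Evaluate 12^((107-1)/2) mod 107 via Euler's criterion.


p = 107 is prime and the exponent is (p-1)/2 = 53, so by Euler's criterion 12^53 = (12/107) = +1 or -1 mod 107.
Compute by square-and-multiply:
  53 = 32 + 16 + 4 + 1 (binary 110101)
  Repeated squaring mod 107: 12^1 = 12, 12^2 = 37, 12^4 = 85, 12^8 = 56, 12^16 = 33, 12^32 = 19
  12^53 = 12^32 * 12^16 * 12^4 * 12^1 = 19 * 33 * 85 * 12 mod 107
    19 * 33 = 627 = 92 mod 107
    92 * 85 = 7820 = 9 mod 107
    9 * 12 = 108 = 1 mod 107
  12^53 = 1 mod 107
Result 1: 12 is a quadratic residue mod 107.
12^53 mod 107 = 1

1


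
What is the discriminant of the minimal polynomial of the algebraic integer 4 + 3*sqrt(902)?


The element 4 + 3*sqrt(902) has minimal polynomial:
x^2 - 8*x - 8102
Discriminant = (-8)^2 - 4*(-8102)
= 64 + 32408
= 32472

32472


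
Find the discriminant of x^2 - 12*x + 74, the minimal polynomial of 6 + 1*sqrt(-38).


The element 6 + 1*sqrt(-38) has minimal polynomial:
x^2 - 12*x + 74
Discriminant = (-12)^2 - 4*(74)
= 144 - 296
= -152

-152


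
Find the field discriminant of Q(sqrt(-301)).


For K = Q(sqrt(d)) with d squarefree: disc(K) = d if d = 1 mod 4, and disc(K) = 4d if d = 2 or 3 mod 4.
Here d = -301, and d mod 4 = 3.
d = 3 mod 4, not 1 (O_K = Z[sqrt(d)]), so disc(K) = 4d = 4 * (-301) = -1204

-1204


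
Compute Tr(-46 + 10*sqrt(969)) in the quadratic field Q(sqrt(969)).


Tr(a + b*sqrt(d)) = (a + b*sqrt(d)) + (a - b*sqrt(d)) = 2a
= 2 * (-46)
= -92

-92


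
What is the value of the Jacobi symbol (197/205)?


Compute (197/205) via quadratic reciprocity:
  reciprocity: (197/205) -> +(205/197)
  reduce: (8/197)
  pull out 2: (2/197) = -1  (since 197 mod 8 = 5)
  pull out 2: (2/197) = -1  (since 197 mod 8 = 5)
  pull out 2: (2/197) = -1  (since 197 mod 8 = 5)
  (1/197) = 1
Product of signs = -1

-1


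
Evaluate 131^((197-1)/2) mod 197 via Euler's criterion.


p = 197 is prime and the exponent is (p-1)/2 = 98, so by Euler's criterion 131^98 = (131/197) = +1 or -1 mod 197.
Compute by square-and-multiply:
  98 = 64 + 32 + 2 (binary 1100010)
  Repeated squaring mod 197: 131^1 = 131, 131^2 = 22, 131^4 = 90, 131^8 = 23, 131^16 = 135, 131^32 = 101, 131^64 = 154
  131^98 = 131^64 * 131^32 * 131^2 = 154 * 101 * 22 mod 197
    154 * 101 = 15554 = 188 mod 197
    188 * 22 = 4136 = 196 mod 197
  131^98 = 196 mod 197
Result 196 = p - 1 = -1 mod 197: 131 is a quadratic non-residue mod 197. As a residue in [0, p-1] the value is 196.
131^98 mod 197 = 196

196


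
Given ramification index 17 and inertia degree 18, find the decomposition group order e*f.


|D_P| = e * f
= 17 * 18
= 306

306


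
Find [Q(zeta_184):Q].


The degree equals Euler's totient phi(184).
184 = 2^3 * 23
phi(184) = 88

88


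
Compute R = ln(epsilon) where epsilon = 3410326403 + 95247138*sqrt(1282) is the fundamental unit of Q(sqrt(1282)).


epsilon = 3410326403 + 95247138*sqrt(1282)
= 6.8207e+09
R = ln(6.8207e+09)
= 22.6432

22.6432


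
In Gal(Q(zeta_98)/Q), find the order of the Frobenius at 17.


The Frobenius at p in Gal(Q(zeta_n)/Q) = (Z/nZ)* is the class of p, so its order is ord_98(17), the smallest k >= 1 with 17^k = 1 mod 98.
n = 98 = 2 * 7^2, phi(98) = 42; the order divides phi(n).
Divisors of 42: 1, 2, 3, 6, 7, 14, 21, 42
Repeated squaring mod 98: 17^1 = 17, 17^2 = 93, 17^4 = 25, 17^8 = 37, 17^16 = 95, 17^32 = 9
Test divisors in increasing order:
  k=1: 17^1 = 17 mod 98
  k=2: 17^2 = 93 mod 98
  k=3: 17^3 = 93 * 17 = 13 mod 98
  k=6: 17^6 = 25 * 93 = 71 mod 98
  k=7: 17^7 = 25 * 93 * 17 = 31 mod 98
  k=14: 17^14 = 37 * 25 * 93 = 79 mod 98
  k=21: 17^21 = 95 * 25 * 17 = 97 mod 98
  k=42: 17^42 = 9 * 37 * 93 = 1 mod 98  <- first divisor giving 1
Order = 42

42


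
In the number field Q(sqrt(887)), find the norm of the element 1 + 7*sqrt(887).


N(a + b*sqrt(d)) = a^2 - d*b^2
= (1)^2 - (887)*(7)^2
= 1 - 43463
= -43462

-43462


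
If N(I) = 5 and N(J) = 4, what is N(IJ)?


N(IJ) = N(I) * N(J)
= 5 * 4
= 20

20


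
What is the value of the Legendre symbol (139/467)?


p = 467 is prime, so compute (139/467) with the reciprocity algorithm (Jacobi-symbol steps: pull out 2s via (2/n), flip via reciprocity, reduce):
  reciprocity: (139/467) -> -(467/139)
  reduce: (50/139)
  pull out 2: (2/139) = -1  (since 139 mod 8 = 3)
  reciprocity: (25/139) -> +(139/25)
  reduce: (14/25)
  pull out 2: (2/25) = +1  (since 25 mod 8 = 1)
  reciprocity: (7/25) -> +(25/7)
  reduce: (4/7)
  pull out 2: (2/7) = +1  (since 7 mod 8 = 7)
  pull out 2: (2/7) = +1  (since 7 mod 8 = 7)
  (1/7) = 1
Product of signs = 1
(139/467) = 1

1


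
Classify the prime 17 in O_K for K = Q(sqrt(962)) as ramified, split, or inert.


K = Q(sqrt(962)). Since d mod 4 = 2, disc(K) = 3848.
Check p | disc: 3848 mod 17 = 6.
p does not divide disc. Compute Legendre symbol (d/p):
10^((17-1)/2) mod 17 = -1
(d/p) = -1, so p is inert: (p) stays prime with e=1, f=2, g=1.
Therefore p is inert.

inert


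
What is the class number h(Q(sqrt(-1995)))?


K = Q(sqrt(-1995)). d mod 4 = 1, so D = disc(K) = d = -1995
h(K) equals the number of primitive reduced positive-definite forms (a, b, c) = a*x^2 + b*x*y + c*y^2 with b^2 - 4ac = D,
where reduced means |b| <= a <= c, with b >= 0 whenever |b| = a or a = c, and primitive means gcd(a, b, c) = 1.
Reduced forces 3a^2 <= |D| = 1995, so 1 <= a <= 25; b must have the parity of D, and c = (b^2 - D)/(4a) must be an integer >= a.
Enumerate a = 1..25, b in [-a, a]:
  a=1: (1, 1, 499)  [1]
  a=2: none
  a=3: (3, 3, 167)  [1]
  a=4: none
  a=5: (5, 5, 101)  [1]
  a=6: none
  a=7: (7, 7, 73)  [1]
  a=8..14: none
  a=15: (15, 15, 37)  [1]
  a=16..18: none
  a=19: (19, 19, 31)  [1]
  a=20: none
  a=21: (21, 21, 29)  [1]
  a=22: none
  a=23: (23, 11, 23)  [1]
  a=24..25: none
Total reduced forms: 1 + 1 + 1 + 1 + 1 + 1 + 1 + 1 = 8
h = 8

8


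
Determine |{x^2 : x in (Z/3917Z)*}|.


For prime p, the number of non-zero quadratic residues is (p-1)/2.
= (3917-1)/2
= 1958

1958


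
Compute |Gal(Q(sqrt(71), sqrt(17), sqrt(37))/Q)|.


The 3 square roots of distinct primes are multiplicatively independent over Q,
so [K:Q] = 2^3 and Gal(K/Q) is isomorphic to (Z/2Z)^3.
|Gal| = 2^3 = 8

8


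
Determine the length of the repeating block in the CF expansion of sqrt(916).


Run the CF algorithm for sqrt(916).
a_0 = floor(sqrt(916)) = 30; set m_0=0, q_0=1.
Recurrence: m' = q*a - m,  q' = (d - m'^2)/q,  a' = floor((a_0 + m')/q').
  step 1: m=30, q=16, a=3
  step 2: m=18, q=37, a=1
  step 3: m=19, q=15, a=3
  step 4: m=26, q=16, a=3
  step 5: m=22, q=27, a=1
  step 6: m=5, q=33, a=1
  step 7: m=28, q=4, a=14
  step 8: m=28, q=33, a=1
  step 9: m=5, q=27, a=1
  step 10: m=22, q=16, a=3
  step 11: m=26, q=15, a=3
  step 12: m=19, q=37, a=1
  step 13: m=18, q=16, a=3
  step 14: m=30, q=1, a=60
a_14 = 2*a_0 = 60, so the period closes here.
sqrt(916) = [30; 3, 1, 3, 3, 1, 1, 14, 1, 1, 3, 3, 1, 3, 60]
Period length = 14

14


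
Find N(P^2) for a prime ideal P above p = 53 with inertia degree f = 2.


N(P^a) = p^(a*f)
= 53^(2*2)
= 53^4
= 7890481

7890481


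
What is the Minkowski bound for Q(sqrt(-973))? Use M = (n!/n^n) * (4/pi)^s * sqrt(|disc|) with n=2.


d = -973, d mod 4 = 3, so disc(K) = 4d = -3892; |disc(K)| = 3892
Imaginary quadratic field, so n = 2, s = r2 = 1, r1 = 0
M = (n!/n^n) * (4/pi)^s * sqrt(|disc(K)|) = (2!/2^2) * (4/pi)^1 * sqrt(3892)
= 0.5 * 1.273240 * 62.385896
= 39.7161

39.7161


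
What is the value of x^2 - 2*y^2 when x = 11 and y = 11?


x^2 - d*y^2
= 11^2 - 2*11^2
= 121 - 242
= -121

-121


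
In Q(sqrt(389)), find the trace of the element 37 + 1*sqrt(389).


Tr(a + b*sqrt(d)) = (a + b*sqrt(d)) + (a - b*sqrt(d)) = 2a
= 2 * (37)
= 74

74


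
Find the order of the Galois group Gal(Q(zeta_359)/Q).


|Gal(Q(zeta_359)/Q)| = phi(359)
= 358

358


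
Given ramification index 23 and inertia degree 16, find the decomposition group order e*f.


|D_P| = e * f
= 23 * 16
= 368

368


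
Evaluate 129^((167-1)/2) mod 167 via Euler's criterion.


p = 167 is prime and the exponent is (p-1)/2 = 83, so by Euler's criterion 129^83 = (129/167) = +1 or -1 mod 167.
Compute by square-and-multiply:
  83 = 64 + 16 + 2 + 1 (binary 1010011)
  Repeated squaring mod 167: 129^1 = 129, 129^2 = 108, 129^4 = 141, 129^8 = 8, 129^16 = 64, 129^32 = 88, 129^64 = 62
  129^83 = 129^64 * 129^16 * 129^2 * 129^1 = 62 * 64 * 108 * 129 mod 167
    62 * 64 = 3968 = 127 mod 167
    127 * 108 = 13716 = 22 mod 167
    22 * 129 = 2838 = 166 mod 167
  129^83 = 166 mod 167
Result 166 = p - 1 = -1 mod 167: 129 is a quadratic non-residue mod 167. As a residue in [0, p-1] the value is 166.
129^83 mod 167 = 166

166


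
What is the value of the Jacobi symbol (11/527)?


Compute (11/527) via quadratic reciprocity:
  reciprocity: (11/527) -> -(527/11)
  reduce: (10/11)
  pull out 2: (2/11) = -1  (since 11 mod 8 = 3)
  reciprocity: (5/11) -> +(11/5)
  reduce: (1/5)
  (1/5) = 1
Product of signs = 1

1


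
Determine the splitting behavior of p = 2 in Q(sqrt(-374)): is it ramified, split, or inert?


K = Q(sqrt(-374)). Since d mod 4 = 2, disc(K) = -1496.
Check p | disc: -1496 mod 2 = 0.
p divides disc, so p ramifies: (p) = P^2 with e=2, f=1, g=1.
Therefore p is ramified.

ramified


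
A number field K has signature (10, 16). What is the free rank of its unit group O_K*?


By Dirichlet's unit theorem:
rank = r1 + r2 - 1
= 10 + 16 - 1
= 25

25


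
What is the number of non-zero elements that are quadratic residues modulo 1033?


For prime p, the number of non-zero quadratic residues is (p-1)/2.
= (1033-1)/2
= 516

516


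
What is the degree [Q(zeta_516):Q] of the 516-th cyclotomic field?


The degree equals Euler's totient phi(516).
516 = 2^2 * 3 * 43
phi(516) = 168

168


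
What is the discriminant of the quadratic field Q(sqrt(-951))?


For K = Q(sqrt(d)) with d squarefree: disc(K) = d if d = 1 mod 4, and disc(K) = 4d if d = 2 or 3 mod 4.
Here d = -951, and d mod 4 = 1.
d = 1 mod 4 (O_K = Z[(1+sqrt(d))/2]), so disc(K) = d = -951

-951


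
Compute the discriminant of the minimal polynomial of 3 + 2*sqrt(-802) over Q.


The element 3 + 2*sqrt(-802) has minimal polynomial:
x^2 - 6*x + 3217
Discriminant = (-6)^2 - 4*(3217)
= 36 - 12868
= -12832

-12832


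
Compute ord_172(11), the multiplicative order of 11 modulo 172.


We want ord_172(11), the smallest k >= 1 with 11^k = 1 mod 172.
n = 172 = 2^2 * 43, phi(172) = 84; the order divides phi(n).
Divisors of 84: 1, 2, 3, 4, 6, 7, 12, 14, 21, 28, 42, 84
Repeated squaring mod 172: 11^1 = 11, 11^2 = 121, 11^4 = 21, 11^8 = 97, 11^16 = 121, 11^32 = 21, 11^64 = 97
Test divisors in increasing order:
  k=1: 11^1 = 11 mod 172
  k=2: 11^2 = 121 mod 172
  k=3: 11^3 = 121 * 11 = 127 mod 172
  k=4: 11^4 = 21 mod 172
  k=6: 11^6 = 21 * 121 = 133 mod 172
  k=7: 11^7 = 21 * 121 * 11 = 87 mod 172
  k=12: 11^12 = 97 * 21 = 145 mod 172
  k=14: 11^14 = 97 * 21 * 121 = 1 mod 172  <- first divisor giving 1
Order = 14

14


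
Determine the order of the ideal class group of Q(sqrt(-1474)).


K = Q(sqrt(-1474)). d mod 4 = 2, so D = disc(K) = 4d = -5896
h(K) equals the number of primitive reduced positive-definite forms (a, b, c) = a*x^2 + b*x*y + c*y^2 with b^2 - 4ac = D,
where reduced means |b| <= a <= c, with b >= 0 whenever |b| = a or a = c, and primitive means gcd(a, b, c) = 1.
Reduced forces 3a^2 <= |D| = 5896, so 1 <= a <= 44; b must have the parity of D, and c = (b^2 - D)/(4a) must be an integer >= a.
Enumerate a = 1..44, b in [-a, a]:
  a=1: (1, 0, 1474)  [1]
  a=2: (2, 0, 737)  [1]
  a=3..4: none
  a=5: (5, -2, 295), (5, 2, 295)  [2]
  a=6..9: none
  a=10: (10, -8, 149), (10, 8, 149)  [2]
  a=11: (11, 0, 134)  [1]
  a=12..21: none
  a=22: (22, 0, 67)  [1]
  a=23..24: none
  a=25: (25, -2, 59), (25, 2, 59)  [2]
  a=26..28: none
  a=29: (29, -22, 55), (29, 22, 55)  [2]
  a=30: none
  a=31: (31, -26, 53), (31, 26, 53)  [2]
  a=32..40: none
  a=41: (41, -34, 43), (41, 34, 43)  [2]
  a=42..44: none
Total reduced forms: 1 + 1 + 2 + 2 + 1 + 1 + 2 + 2 + 2 + 2 = 16
h = 16

16


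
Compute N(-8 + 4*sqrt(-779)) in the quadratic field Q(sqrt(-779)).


N(a + b*sqrt(d)) = a^2 - d*b^2
= (-8)^2 - (-779)*(4)^2
= 64 + 12464
= 12528

12528


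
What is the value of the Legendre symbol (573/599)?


p = 599 is prime, so compute (573/599) with the reciprocity algorithm (Jacobi-symbol steps: pull out 2s via (2/n), flip via reciprocity, reduce):
  reciprocity: (573/599) -> +(599/573)
  reduce: (26/573)
  pull out 2: (2/573) = -1  (since 573 mod 8 = 5)
  reciprocity: (13/573) -> +(573/13)
  reduce: (1/13)
  (1/13) = 1
Product of signs = -1
(573/599) = -1

-1


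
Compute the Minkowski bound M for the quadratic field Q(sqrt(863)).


d = 863, d mod 4 = 3, so disc(K) = 4d = 3452; |disc(K)| = 3452
Real quadratic field, so n = 2, s = r2 = 0, r1 = 2
M = (n!/n^n) * (4/pi)^s * sqrt(|disc(K)|) = (2!/2^2) * (4/pi)^0 * sqrt(3452)
= 0.5 * 1.000000 * 58.753723
= 29.3769

29.3769


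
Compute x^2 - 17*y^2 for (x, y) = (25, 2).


x^2 - d*y^2
= 25^2 - 17*2^2
= 625 - 68
= 557

557


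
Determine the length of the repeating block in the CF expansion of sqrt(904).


Run the CF algorithm for sqrt(904).
a_0 = floor(sqrt(904)) = 30; set m_0=0, q_0=1.
Recurrence: m' = q*a - m,  q' = (d - m'^2)/q,  a' = floor((a_0 + m')/q').
  step 1: m=30, q=4, a=15
  step 2: m=30, q=1, a=60
a_2 = 2*a_0 = 60, so the period closes here.
sqrt(904) = [30; 15, 60]
Period length = 2

2


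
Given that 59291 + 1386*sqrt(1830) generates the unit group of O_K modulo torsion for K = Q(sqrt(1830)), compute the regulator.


epsilon = 59291 + 1386*sqrt(1830)
= 118582.0000
R = ln(118582.0000)
= 11.6834

11.6834


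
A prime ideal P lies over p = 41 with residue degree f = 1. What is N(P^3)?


N(P^a) = p^(a*f)
= 41^(3*1)
= 41^3
= 68921

68921


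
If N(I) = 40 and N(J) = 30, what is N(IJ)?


N(IJ) = N(I) * N(J)
= 40 * 30
= 1200

1200


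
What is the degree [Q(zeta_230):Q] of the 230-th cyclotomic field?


The degree equals Euler's totient phi(230).
230 = 2 * 5 * 23
phi(230) = 88

88


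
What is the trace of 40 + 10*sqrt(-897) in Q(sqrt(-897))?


Tr(a + b*sqrt(d)) = (a + b*sqrt(d)) + (a - b*sqrt(d)) = 2a
= 2 * (40)
= 80

80


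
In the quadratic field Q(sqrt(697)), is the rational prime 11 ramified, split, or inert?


K = Q(sqrt(697)). Since d mod 4 = 1, disc(K) = 697.
Check p | disc: 697 mod 11 = 4.
p does not divide disc. Compute Legendre symbol (d/p):
4^((11-1)/2) mod 11 = 1
(d/p) = 1, so p splits: (p) = P*P' with e=1, f=1, g=2.
Therefore p is split.

split


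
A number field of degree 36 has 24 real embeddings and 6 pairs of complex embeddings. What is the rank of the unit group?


By Dirichlet's unit theorem:
rank = r1 + r2 - 1
= 24 + 6 - 1
= 29

29


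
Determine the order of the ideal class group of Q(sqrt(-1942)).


K = Q(sqrt(-1942)). d mod 4 = 2, so D = disc(K) = 4d = -7768
h(K) equals the number of primitive reduced positive-definite forms (a, b, c) = a*x^2 + b*x*y + c*y^2 with b^2 - 4ac = D,
where reduced means |b| <= a <= c, with b >= 0 whenever |b| = a or a = c, and primitive means gcd(a, b, c) = 1.
Reduced forces 3a^2 <= |D| = 7768, so 1 <= a <= 50; b must have the parity of D, and c = (b^2 - D)/(4a) must be an integer >= a.
Enumerate a = 1..50, b in [-a, a]:
  a=1: (1, 0, 1942)  [1]
  a=2: (2, 0, 971)  [1]
  a=3..6: none
  a=7: (7, -4, 278), (7, 4, 278)  [2]
  a=8..10: none
  a=11: (11, -8, 178), (11, 8, 178)  [2]
  a=12..13: none
  a=14: (14, -4, 139), (14, 4, 139)  [2]
  a=15..16: none
  a=17: (17, -16, 118), (17, 16, 118)  [2]
  a=18..21: none
  a=22: (22, -8, 89), (22, 8, 89)  [2]
  a=23: (23, -12, 86), (23, 12, 86)  [2]
  a=24..28: none
  a=29: (29, -2, 67), (29, 2, 67)  [2]
  a=30..33: none
  a=34: (34, -16, 59), (34, 16, 59)  [2]
  a=35..42: none
  a=43: (43, -12, 46), (43, 12, 46)  [2]
  a=44..46: none
  a=47: (47, -38, 49), (47, 38, 49)  [2]
  a=48..50: none
Total reduced forms: 1 + 1 + 2 + 2 + 2 + 2 + 2 + 2 + 2 + 2 + 2 + 2 = 22
h = 22

22


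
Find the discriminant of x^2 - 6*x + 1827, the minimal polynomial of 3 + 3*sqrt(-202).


The element 3 + 3*sqrt(-202) has minimal polynomial:
x^2 - 6*x + 1827
Discriminant = (-6)^2 - 4*(1827)
= 36 - 7308
= -7272

-7272


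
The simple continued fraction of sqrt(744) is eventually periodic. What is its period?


Run the CF algorithm for sqrt(744).
a_0 = floor(sqrt(744)) = 27; set m_0=0, q_0=1.
Recurrence: m' = q*a - m,  q' = (d - m'^2)/q,  a' = floor((a_0 + m')/q').
  step 1: m=27, q=15, a=3
  step 2: m=18, q=28, a=1
  step 3: m=10, q=23, a=1
  step 4: m=13, q=25, a=1
  step 5: m=12, q=24, a=1
  step 6: m=12, q=25, a=1
  step 7: m=13, q=23, a=1
  step 8: m=10, q=28, a=1
  step 9: m=18, q=15, a=3
  step 10: m=27, q=1, a=54
a_10 = 2*a_0 = 54, so the period closes here.
sqrt(744) = [27; 3, 1, 1, 1, 1, 1, 1, 1, 3, 54]
Period length = 10

10


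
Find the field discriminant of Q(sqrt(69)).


For K = Q(sqrt(d)) with d squarefree: disc(K) = d if d = 1 mod 4, and disc(K) = 4d if d = 2 or 3 mod 4.
Here d = 69, and d mod 4 = 1.
d = 1 mod 4 (O_K = Z[(1+sqrt(d))/2]), so disc(K) = d = 69

69


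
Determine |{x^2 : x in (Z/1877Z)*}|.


For prime p, the number of non-zero quadratic residues is (p-1)/2.
= (1877-1)/2
= 938

938


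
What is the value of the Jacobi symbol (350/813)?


Compute (350/813) via quadratic reciprocity:
  pull out 2: (2/813) = -1  (since 813 mod 8 = 5)
  reciprocity: (175/813) -> +(813/175)
  reduce: (113/175)
  reciprocity: (113/175) -> +(175/113)
  reduce: (62/113)
  pull out 2: (2/113) = +1  (since 113 mod 8 = 1)
  reciprocity: (31/113) -> +(113/31)
  reduce: (20/31)
  pull out 2: (2/31) = +1  (since 31 mod 8 = 7)
  pull out 2: (2/31) = +1  (since 31 mod 8 = 7)
  reciprocity: (5/31) -> +(31/5)
  reduce: (1/5)
  (1/5) = 1
Product of signs = -1

-1


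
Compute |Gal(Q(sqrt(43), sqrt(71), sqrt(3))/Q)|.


The 3 square roots of distinct primes are multiplicatively independent over Q,
so [K:Q] = 2^3 and Gal(K/Q) is isomorphic to (Z/2Z)^3.
|Gal| = 2^3 = 8

8


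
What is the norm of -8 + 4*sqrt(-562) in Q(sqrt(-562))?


N(a + b*sqrt(d)) = a^2 - d*b^2
= (-8)^2 - (-562)*(4)^2
= 64 + 8992
= 9056

9056


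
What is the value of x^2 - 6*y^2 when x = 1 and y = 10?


x^2 - d*y^2
= 1^2 - 6*10^2
= 1 - 600
= -599

-599


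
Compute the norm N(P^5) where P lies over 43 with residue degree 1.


N(P^a) = p^(a*f)
= 43^(5*1)
= 43^5
= 147008443

147008443


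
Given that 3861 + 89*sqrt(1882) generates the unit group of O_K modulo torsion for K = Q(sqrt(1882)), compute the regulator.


epsilon = 3861 + 89*sqrt(1882)
= 7722.0001
R = ln(7722.0001)
= 8.9518

8.9518


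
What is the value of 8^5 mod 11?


p = 11 is prime and the exponent is (p-1)/2 = 5, so by Euler's criterion 8^5 = (8/11) = +1 or -1 mod 11.
Compute by square-and-multiply:
  5 = 4 + 1 (binary 101)
  Repeated squaring mod 11: 8^1 = 8, 8^2 = 9, 8^4 = 4
  8^5 = 8^4 * 8^1 = 4 * 8 mod 11
    4 * 8 = 32 = 10 mod 11
  8^5 = 10 mod 11
Result 10 = p - 1 = -1 mod 11: 8 is a quadratic non-residue mod 11. As a residue in [0, p-1] the value is 10.
8^5 mod 11 = 10

10


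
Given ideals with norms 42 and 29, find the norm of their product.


N(IJ) = N(I) * N(J)
= 42 * 29
= 1218

1218


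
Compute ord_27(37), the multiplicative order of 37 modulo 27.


We want ord_27(37), the smallest k >= 1 with 37^k = 1 mod 27.
n = 27 = 3^3, phi(27) = 18; the order divides phi(n).
Divisors of 18: 1, 2, 3, 6, 9, 18
Repeated squaring mod 27: 37^1 = 10, 37^2 = 19, 37^4 = 10, 37^8 = 19, 37^16 = 10
Test divisors in increasing order:
  k=1: 37^1 = 10 mod 27
  k=2: 37^2 = 19 mod 27
  k=3: 37^3 = 19 * 10 = 1 mod 27  <- first divisor giving 1
Order = 3

3


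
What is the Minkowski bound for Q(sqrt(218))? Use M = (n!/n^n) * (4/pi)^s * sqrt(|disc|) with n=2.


d = 218, d mod 4 = 2, so disc(K) = 4d = 872; |disc(K)| = 872
Real quadratic field, so n = 2, s = r2 = 0, r1 = 2
M = (n!/n^n) * (4/pi)^s * sqrt(|disc(K)|) = (2!/2^2) * (4/pi)^0 * sqrt(872)
= 0.5 * 1.000000 * 29.529646
= 14.7648

14.7648


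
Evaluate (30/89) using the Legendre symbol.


p = 89 is prime, so compute (30/89) with the reciprocity algorithm (Jacobi-symbol steps: pull out 2s via (2/n), flip via reciprocity, reduce):
  pull out 2: (2/89) = +1  (since 89 mod 8 = 1)
  reciprocity: (15/89) -> +(89/15)
  reduce: (14/15)
  pull out 2: (2/15) = +1  (since 15 mod 8 = 7)
  reciprocity: (7/15) -> -(15/7)
  reduce: (1/7)
  (1/7) = 1
Product of signs = -1
(30/89) = -1

-1


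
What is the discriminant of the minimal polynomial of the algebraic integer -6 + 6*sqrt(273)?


The element -6 + 6*sqrt(273) has minimal polynomial:
x^2 + 12*x - 9792
Discriminant = (12)^2 - 4*(-9792)
= 144 + 39168
= 39312

39312


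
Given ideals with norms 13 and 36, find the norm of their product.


N(IJ) = N(I) * N(J)
= 13 * 36
= 468

468


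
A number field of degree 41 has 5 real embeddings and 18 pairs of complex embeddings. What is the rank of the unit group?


By Dirichlet's unit theorem:
rank = r1 + r2 - 1
= 5 + 18 - 1
= 22

22


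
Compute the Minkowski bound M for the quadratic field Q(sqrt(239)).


d = 239, d mod 4 = 3, so disc(K) = 4d = 956; |disc(K)| = 956
Real quadratic field, so n = 2, s = r2 = 0, r1 = 2
M = (n!/n^n) * (4/pi)^s * sqrt(|disc(K)|) = (2!/2^2) * (4/pi)^0 * sqrt(956)
= 0.5 * 1.000000 * 30.919250
= 15.4596

15.4596


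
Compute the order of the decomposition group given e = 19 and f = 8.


|D_P| = e * f
= 19 * 8
= 152

152


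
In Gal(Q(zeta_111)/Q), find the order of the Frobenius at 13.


The Frobenius at p in Gal(Q(zeta_n)/Q) = (Z/nZ)* is the class of p, so its order is ord_111(13), the smallest k >= 1 with 13^k = 1 mod 111.
n = 111 = 3 * 37, phi(111) = 72; the order divides phi(n).
Divisors of 72: 1, 2, 3, 4, 6, 8, 9, 12, 18, 24, 36, 72
Repeated squaring mod 111: 13^1 = 13, 13^2 = 58, 13^4 = 34, 13^8 = 46, 13^16 = 7, 13^32 = 49, 13^64 = 70
Test divisors in increasing order:
  k=1: 13^1 = 13 mod 111
  k=2: 13^2 = 58 mod 111
  k=3: 13^3 = 58 * 13 = 88 mod 111
  k=4: 13^4 = 34 mod 111
  k=6: 13^6 = 34 * 58 = 85 mod 111
  k=8: 13^8 = 46 mod 111
  k=9: 13^9 = 46 * 13 = 43 mod 111
  k=12: 13^12 = 46 * 34 = 10 mod 111
  k=18: 13^18 = 7 * 58 = 73 mod 111
  k=24: 13^24 = 7 * 46 = 100 mod 111
  k=36: 13^36 = 49 * 34 = 1 mod 111  <- first divisor giving 1
Order = 36

36


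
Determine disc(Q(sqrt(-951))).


For K = Q(sqrt(d)) with d squarefree: disc(K) = d if d = 1 mod 4, and disc(K) = 4d if d = 2 or 3 mod 4.
Here d = -951, and d mod 4 = 1.
d = 1 mod 4 (O_K = Z[(1+sqrt(d))/2]), so disc(K) = d = -951

-951


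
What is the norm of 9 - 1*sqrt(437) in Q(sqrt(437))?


N(a + b*sqrt(d)) = a^2 - d*b^2
= (9)^2 - (437)*(-1)^2
= 81 - 437
= -356

-356


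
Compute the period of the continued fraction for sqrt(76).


Run the CF algorithm for sqrt(76).
a_0 = floor(sqrt(76)) = 8; set m_0=0, q_0=1.
Recurrence: m' = q*a - m,  q' = (d - m'^2)/q,  a' = floor((a_0 + m')/q').
  step 1: m=8, q=12, a=1
  step 2: m=4, q=5, a=2
  step 3: m=6, q=8, a=1
  step 4: m=2, q=9, a=1
  step 5: m=7, q=3, a=5
  step 6: m=8, q=4, a=4
  step 7: m=8, q=3, a=5
  step 8: m=7, q=9, a=1
  step 9: m=2, q=8, a=1
  step 10: m=6, q=5, a=2
  step 11: m=4, q=12, a=1
  step 12: m=8, q=1, a=16
a_12 = 2*a_0 = 16, so the period closes here.
sqrt(76) = [8; 1, 2, 1, 1, 5, 4, 5, 1, 1, 2, 1, 16]
Period length = 12

12


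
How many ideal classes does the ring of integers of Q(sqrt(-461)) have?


K = Q(sqrt(-461)). d mod 4 = 3, so D = disc(K) = 4d = -1844
h(K) equals the number of primitive reduced positive-definite forms (a, b, c) = a*x^2 + b*x*y + c*y^2 with b^2 - 4ac = D,
where reduced means |b| <= a <= c, with b >= 0 whenever |b| = a or a = c, and primitive means gcd(a, b, c) = 1.
Reduced forces 3a^2 <= |D| = 1844, so 1 <= a <= 24; b must have the parity of D, and c = (b^2 - D)/(4a) must be an integer >= a.
Enumerate a = 1..24, b in [-a, a]:
  a=1: (1, 0, 461)  [1]
  a=2: (2, 2, 231)  [1]
  a=3: (3, -2, 154), (3, 2, 154)  [2]
  a=4: none
  a=5: (5, -4, 93), (5, 4, 93)  [2]
  a=6: (6, -2, 77), (6, 2, 77)  [2]
  a=7: (7, -2, 66), (7, 2, 66)  [2]
  a=8: none
  a=9: (9, -8, 53), (9, 8, 53)  [2]
  a=10: (10, -6, 47), (10, 6, 47)  [2]
  a=11: (11, -2, 42), (11, 2, 42)  [2]
  a=12..13: none
  a=14: (14, -2, 33), (14, 2, 33)  [2]
  a=15: (15, -14, 34), (15, -4, 31), (15, 4, 31), (15, 14, 34)  [4]
  a=16: none
  a=17: (17, -14, 30), (17, 14, 30)  [2]
  a=18: (18, -10, 27), (18, 10, 27)  [2]
  a=19..20: none
  a=21: (21, -16, 25), (21, -2, 22), (21, 2, 22), (21, 16, 25)  [4]
  a=22..24: none
Total reduced forms: 1 + 1 + 2 + 2 + 2 + 2 + 2 + 2 + 2 + 2 + 4 + 2 + 2 + 4 = 30
h = 30

30


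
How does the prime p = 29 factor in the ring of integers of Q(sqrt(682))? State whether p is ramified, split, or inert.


K = Q(sqrt(682)). Since d mod 4 = 2, disc(K) = 2728.
Check p | disc: 2728 mod 29 = 2.
p does not divide disc. Compute Legendre symbol (d/p):
15^((29-1)/2) mod 29 = -1
(d/p) = -1, so p is inert: (p) stays prime with e=1, f=2, g=1.
Therefore p is inert.

inert


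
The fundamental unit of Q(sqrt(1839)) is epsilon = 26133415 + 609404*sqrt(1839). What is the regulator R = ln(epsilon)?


epsilon = 26133415 + 609404*sqrt(1839)
= 5.2267e+07
R = ln(5.2267e+07)
= 17.7719

17.7719
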